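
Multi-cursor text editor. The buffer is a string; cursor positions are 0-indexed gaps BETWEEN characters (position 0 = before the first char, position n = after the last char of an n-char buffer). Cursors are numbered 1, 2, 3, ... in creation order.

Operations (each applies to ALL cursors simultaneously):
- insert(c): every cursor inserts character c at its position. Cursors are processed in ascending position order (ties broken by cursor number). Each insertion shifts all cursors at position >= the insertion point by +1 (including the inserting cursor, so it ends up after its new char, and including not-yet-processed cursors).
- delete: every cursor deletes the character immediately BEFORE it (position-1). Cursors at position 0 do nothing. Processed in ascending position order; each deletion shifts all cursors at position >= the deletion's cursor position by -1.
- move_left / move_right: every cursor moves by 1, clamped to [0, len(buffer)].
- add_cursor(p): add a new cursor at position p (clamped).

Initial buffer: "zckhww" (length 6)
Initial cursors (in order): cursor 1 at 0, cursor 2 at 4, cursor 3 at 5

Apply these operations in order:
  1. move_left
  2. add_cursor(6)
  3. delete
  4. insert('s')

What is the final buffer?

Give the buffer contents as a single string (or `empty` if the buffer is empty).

Answer: szcssws

Derivation:
After op 1 (move_left): buffer="zckhww" (len 6), cursors c1@0 c2@3 c3@4, authorship ......
After op 2 (add_cursor(6)): buffer="zckhww" (len 6), cursors c1@0 c2@3 c3@4 c4@6, authorship ......
After op 3 (delete): buffer="zcw" (len 3), cursors c1@0 c2@2 c3@2 c4@3, authorship ...
After op 4 (insert('s')): buffer="szcssws" (len 7), cursors c1@1 c2@5 c3@5 c4@7, authorship 1..23.4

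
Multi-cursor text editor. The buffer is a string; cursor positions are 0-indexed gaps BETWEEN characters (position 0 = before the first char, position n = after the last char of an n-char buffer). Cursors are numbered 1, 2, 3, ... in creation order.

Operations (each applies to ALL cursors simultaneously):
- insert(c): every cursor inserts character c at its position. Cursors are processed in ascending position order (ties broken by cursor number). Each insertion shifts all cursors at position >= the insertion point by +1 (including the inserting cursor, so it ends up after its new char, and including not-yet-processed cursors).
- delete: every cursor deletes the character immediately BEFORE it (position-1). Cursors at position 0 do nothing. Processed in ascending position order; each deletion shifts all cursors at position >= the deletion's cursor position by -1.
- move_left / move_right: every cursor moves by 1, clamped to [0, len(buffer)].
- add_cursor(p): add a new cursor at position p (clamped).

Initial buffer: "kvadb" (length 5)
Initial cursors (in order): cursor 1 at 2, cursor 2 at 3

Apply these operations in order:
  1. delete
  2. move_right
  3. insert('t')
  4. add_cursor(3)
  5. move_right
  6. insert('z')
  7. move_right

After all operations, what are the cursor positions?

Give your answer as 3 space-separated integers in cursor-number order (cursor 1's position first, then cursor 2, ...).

Answer: 8 8 6

Derivation:
After op 1 (delete): buffer="kdb" (len 3), cursors c1@1 c2@1, authorship ...
After op 2 (move_right): buffer="kdb" (len 3), cursors c1@2 c2@2, authorship ...
After op 3 (insert('t')): buffer="kdttb" (len 5), cursors c1@4 c2@4, authorship ..12.
After op 4 (add_cursor(3)): buffer="kdttb" (len 5), cursors c3@3 c1@4 c2@4, authorship ..12.
After op 5 (move_right): buffer="kdttb" (len 5), cursors c3@4 c1@5 c2@5, authorship ..12.
After op 6 (insert('z')): buffer="kdttzbzz" (len 8), cursors c3@5 c1@8 c2@8, authorship ..123.12
After op 7 (move_right): buffer="kdttzbzz" (len 8), cursors c3@6 c1@8 c2@8, authorship ..123.12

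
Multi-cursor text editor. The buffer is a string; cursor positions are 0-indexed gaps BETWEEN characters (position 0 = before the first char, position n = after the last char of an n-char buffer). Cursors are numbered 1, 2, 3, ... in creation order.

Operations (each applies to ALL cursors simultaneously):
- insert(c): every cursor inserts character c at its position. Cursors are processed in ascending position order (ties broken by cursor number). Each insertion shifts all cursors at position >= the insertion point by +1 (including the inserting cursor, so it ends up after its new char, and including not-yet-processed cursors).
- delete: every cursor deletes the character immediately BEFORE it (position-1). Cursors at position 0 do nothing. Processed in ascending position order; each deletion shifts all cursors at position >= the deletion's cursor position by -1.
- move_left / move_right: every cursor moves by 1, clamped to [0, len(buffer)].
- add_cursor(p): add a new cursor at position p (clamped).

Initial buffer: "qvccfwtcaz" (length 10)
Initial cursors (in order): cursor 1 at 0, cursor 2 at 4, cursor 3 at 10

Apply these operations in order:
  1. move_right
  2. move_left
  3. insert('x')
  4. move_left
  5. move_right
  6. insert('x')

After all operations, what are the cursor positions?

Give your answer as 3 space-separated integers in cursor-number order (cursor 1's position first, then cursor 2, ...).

After op 1 (move_right): buffer="qvccfwtcaz" (len 10), cursors c1@1 c2@5 c3@10, authorship ..........
After op 2 (move_left): buffer="qvccfwtcaz" (len 10), cursors c1@0 c2@4 c3@9, authorship ..........
After op 3 (insert('x')): buffer="xqvccxfwtcaxz" (len 13), cursors c1@1 c2@6 c3@12, authorship 1....2.....3.
After op 4 (move_left): buffer="xqvccxfwtcaxz" (len 13), cursors c1@0 c2@5 c3@11, authorship 1....2.....3.
After op 5 (move_right): buffer="xqvccxfwtcaxz" (len 13), cursors c1@1 c2@6 c3@12, authorship 1....2.....3.
After op 6 (insert('x')): buffer="xxqvccxxfwtcaxxz" (len 16), cursors c1@2 c2@8 c3@15, authorship 11....22.....33.

Answer: 2 8 15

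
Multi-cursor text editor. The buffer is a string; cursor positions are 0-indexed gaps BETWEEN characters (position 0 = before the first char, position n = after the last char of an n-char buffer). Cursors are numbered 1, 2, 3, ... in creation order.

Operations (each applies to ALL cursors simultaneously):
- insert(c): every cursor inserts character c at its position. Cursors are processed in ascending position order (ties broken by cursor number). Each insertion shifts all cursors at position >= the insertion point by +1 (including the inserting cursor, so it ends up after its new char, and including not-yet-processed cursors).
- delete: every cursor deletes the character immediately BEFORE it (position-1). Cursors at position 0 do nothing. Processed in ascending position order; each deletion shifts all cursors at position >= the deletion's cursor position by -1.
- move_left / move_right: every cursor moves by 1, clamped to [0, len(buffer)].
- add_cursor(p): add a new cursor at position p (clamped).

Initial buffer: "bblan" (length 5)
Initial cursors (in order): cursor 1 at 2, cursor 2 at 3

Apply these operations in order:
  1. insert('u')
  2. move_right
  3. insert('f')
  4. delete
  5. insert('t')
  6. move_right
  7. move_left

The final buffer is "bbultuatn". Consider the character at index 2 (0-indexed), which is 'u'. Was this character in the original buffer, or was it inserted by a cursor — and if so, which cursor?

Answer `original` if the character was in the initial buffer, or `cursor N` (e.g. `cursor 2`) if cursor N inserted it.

After op 1 (insert('u')): buffer="bbuluan" (len 7), cursors c1@3 c2@5, authorship ..1.2..
After op 2 (move_right): buffer="bbuluan" (len 7), cursors c1@4 c2@6, authorship ..1.2..
After op 3 (insert('f')): buffer="bbulfuafn" (len 9), cursors c1@5 c2@8, authorship ..1.12.2.
After op 4 (delete): buffer="bbuluan" (len 7), cursors c1@4 c2@6, authorship ..1.2..
After op 5 (insert('t')): buffer="bbultuatn" (len 9), cursors c1@5 c2@8, authorship ..1.12.2.
After op 6 (move_right): buffer="bbultuatn" (len 9), cursors c1@6 c2@9, authorship ..1.12.2.
After op 7 (move_left): buffer="bbultuatn" (len 9), cursors c1@5 c2@8, authorship ..1.12.2.
Authorship (.=original, N=cursor N): . . 1 . 1 2 . 2 .
Index 2: author = 1

Answer: cursor 1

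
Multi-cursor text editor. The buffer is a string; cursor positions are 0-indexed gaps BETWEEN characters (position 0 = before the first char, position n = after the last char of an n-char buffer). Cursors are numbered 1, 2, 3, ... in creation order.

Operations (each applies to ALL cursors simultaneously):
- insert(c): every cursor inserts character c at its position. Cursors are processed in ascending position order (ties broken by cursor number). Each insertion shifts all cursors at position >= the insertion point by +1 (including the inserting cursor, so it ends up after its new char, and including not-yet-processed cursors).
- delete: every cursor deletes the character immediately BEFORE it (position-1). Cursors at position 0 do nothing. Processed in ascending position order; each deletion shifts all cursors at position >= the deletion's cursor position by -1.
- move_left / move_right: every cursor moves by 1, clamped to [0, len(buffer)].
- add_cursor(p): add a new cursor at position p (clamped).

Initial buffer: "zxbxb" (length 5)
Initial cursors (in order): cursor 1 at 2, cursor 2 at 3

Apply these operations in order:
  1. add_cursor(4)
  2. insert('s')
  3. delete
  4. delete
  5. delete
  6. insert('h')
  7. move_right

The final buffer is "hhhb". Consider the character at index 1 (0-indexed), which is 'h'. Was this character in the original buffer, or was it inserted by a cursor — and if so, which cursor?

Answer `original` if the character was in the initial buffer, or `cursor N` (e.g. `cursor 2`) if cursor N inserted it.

After op 1 (add_cursor(4)): buffer="zxbxb" (len 5), cursors c1@2 c2@3 c3@4, authorship .....
After op 2 (insert('s')): buffer="zxsbsxsb" (len 8), cursors c1@3 c2@5 c3@7, authorship ..1.2.3.
After op 3 (delete): buffer="zxbxb" (len 5), cursors c1@2 c2@3 c3@4, authorship .....
After op 4 (delete): buffer="zb" (len 2), cursors c1@1 c2@1 c3@1, authorship ..
After op 5 (delete): buffer="b" (len 1), cursors c1@0 c2@0 c3@0, authorship .
After op 6 (insert('h')): buffer="hhhb" (len 4), cursors c1@3 c2@3 c3@3, authorship 123.
After op 7 (move_right): buffer="hhhb" (len 4), cursors c1@4 c2@4 c3@4, authorship 123.
Authorship (.=original, N=cursor N): 1 2 3 .
Index 1: author = 2

Answer: cursor 2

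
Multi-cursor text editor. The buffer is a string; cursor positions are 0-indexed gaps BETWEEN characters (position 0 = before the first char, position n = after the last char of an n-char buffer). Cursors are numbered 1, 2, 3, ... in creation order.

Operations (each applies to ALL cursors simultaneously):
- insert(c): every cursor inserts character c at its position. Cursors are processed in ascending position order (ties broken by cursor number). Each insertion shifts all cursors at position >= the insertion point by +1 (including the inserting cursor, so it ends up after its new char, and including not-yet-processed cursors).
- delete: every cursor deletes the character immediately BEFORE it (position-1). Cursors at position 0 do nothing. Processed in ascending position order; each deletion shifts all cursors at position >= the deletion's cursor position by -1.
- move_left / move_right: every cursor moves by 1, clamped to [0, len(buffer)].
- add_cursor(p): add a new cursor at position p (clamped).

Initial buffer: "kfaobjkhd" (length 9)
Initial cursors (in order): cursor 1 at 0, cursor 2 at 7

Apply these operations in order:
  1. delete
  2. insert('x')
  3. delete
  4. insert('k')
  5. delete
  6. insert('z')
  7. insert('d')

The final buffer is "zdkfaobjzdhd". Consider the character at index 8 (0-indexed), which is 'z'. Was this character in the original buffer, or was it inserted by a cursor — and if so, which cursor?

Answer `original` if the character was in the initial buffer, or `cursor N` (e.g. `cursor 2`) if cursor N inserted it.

Answer: cursor 2

Derivation:
After op 1 (delete): buffer="kfaobjhd" (len 8), cursors c1@0 c2@6, authorship ........
After op 2 (insert('x')): buffer="xkfaobjxhd" (len 10), cursors c1@1 c2@8, authorship 1......2..
After op 3 (delete): buffer="kfaobjhd" (len 8), cursors c1@0 c2@6, authorship ........
After op 4 (insert('k')): buffer="kkfaobjkhd" (len 10), cursors c1@1 c2@8, authorship 1......2..
After op 5 (delete): buffer="kfaobjhd" (len 8), cursors c1@0 c2@6, authorship ........
After op 6 (insert('z')): buffer="zkfaobjzhd" (len 10), cursors c1@1 c2@8, authorship 1......2..
After op 7 (insert('d')): buffer="zdkfaobjzdhd" (len 12), cursors c1@2 c2@10, authorship 11......22..
Authorship (.=original, N=cursor N): 1 1 . . . . . . 2 2 . .
Index 8: author = 2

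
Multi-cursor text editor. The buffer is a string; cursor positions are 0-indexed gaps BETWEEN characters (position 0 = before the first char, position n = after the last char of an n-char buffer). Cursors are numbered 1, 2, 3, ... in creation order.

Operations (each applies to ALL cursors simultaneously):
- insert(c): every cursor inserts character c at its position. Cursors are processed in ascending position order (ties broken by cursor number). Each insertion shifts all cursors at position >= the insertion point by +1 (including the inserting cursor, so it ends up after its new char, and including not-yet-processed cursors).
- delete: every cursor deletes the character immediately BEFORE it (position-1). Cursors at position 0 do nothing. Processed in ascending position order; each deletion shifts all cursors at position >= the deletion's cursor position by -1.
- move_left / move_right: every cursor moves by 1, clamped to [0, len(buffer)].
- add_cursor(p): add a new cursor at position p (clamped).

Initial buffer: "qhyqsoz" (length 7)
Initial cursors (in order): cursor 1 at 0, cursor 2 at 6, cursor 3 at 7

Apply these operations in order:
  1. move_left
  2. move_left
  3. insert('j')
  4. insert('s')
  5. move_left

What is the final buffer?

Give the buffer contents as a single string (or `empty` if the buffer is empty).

After op 1 (move_left): buffer="qhyqsoz" (len 7), cursors c1@0 c2@5 c3@6, authorship .......
After op 2 (move_left): buffer="qhyqsoz" (len 7), cursors c1@0 c2@4 c3@5, authorship .......
After op 3 (insert('j')): buffer="jqhyqjsjoz" (len 10), cursors c1@1 c2@6 c3@8, authorship 1....2.3..
After op 4 (insert('s')): buffer="jsqhyqjssjsoz" (len 13), cursors c1@2 c2@8 c3@11, authorship 11....22.33..
After op 5 (move_left): buffer="jsqhyqjssjsoz" (len 13), cursors c1@1 c2@7 c3@10, authorship 11....22.33..

Answer: jsqhyqjssjsoz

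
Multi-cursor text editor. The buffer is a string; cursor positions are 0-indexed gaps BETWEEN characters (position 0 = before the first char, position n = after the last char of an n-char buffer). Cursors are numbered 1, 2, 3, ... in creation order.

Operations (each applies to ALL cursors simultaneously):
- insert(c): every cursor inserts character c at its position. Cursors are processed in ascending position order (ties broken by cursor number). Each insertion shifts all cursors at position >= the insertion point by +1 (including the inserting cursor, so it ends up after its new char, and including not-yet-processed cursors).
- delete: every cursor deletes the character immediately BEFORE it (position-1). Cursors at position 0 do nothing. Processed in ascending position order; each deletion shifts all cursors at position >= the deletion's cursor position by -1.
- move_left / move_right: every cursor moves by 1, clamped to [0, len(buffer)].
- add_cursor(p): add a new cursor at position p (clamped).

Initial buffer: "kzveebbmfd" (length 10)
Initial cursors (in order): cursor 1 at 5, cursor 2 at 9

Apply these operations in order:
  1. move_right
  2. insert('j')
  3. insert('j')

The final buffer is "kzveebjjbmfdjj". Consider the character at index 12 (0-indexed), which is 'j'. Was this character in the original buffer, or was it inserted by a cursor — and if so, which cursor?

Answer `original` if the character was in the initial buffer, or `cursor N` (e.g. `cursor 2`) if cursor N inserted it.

Answer: cursor 2

Derivation:
After op 1 (move_right): buffer="kzveebbmfd" (len 10), cursors c1@6 c2@10, authorship ..........
After op 2 (insert('j')): buffer="kzveebjbmfdj" (len 12), cursors c1@7 c2@12, authorship ......1....2
After op 3 (insert('j')): buffer="kzveebjjbmfdjj" (len 14), cursors c1@8 c2@14, authorship ......11....22
Authorship (.=original, N=cursor N): . . . . . . 1 1 . . . . 2 2
Index 12: author = 2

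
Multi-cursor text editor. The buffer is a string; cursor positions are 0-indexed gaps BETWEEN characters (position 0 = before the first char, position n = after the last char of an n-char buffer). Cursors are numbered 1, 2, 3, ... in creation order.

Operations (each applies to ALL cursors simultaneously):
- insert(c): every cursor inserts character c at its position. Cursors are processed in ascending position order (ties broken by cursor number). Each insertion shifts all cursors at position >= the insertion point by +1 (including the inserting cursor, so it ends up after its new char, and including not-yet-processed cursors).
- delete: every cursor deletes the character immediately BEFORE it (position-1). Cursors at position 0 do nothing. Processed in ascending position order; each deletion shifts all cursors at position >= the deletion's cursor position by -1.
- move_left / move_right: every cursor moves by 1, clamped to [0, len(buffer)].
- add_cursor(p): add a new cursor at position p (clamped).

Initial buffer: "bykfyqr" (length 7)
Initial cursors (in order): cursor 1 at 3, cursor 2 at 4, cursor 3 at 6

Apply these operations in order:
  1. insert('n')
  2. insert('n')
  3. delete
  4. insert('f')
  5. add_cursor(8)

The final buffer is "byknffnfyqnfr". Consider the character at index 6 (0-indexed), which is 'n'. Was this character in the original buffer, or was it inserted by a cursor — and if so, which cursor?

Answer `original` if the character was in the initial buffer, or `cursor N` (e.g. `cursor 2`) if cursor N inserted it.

After op 1 (insert('n')): buffer="byknfnyqnr" (len 10), cursors c1@4 c2@6 c3@9, authorship ...1.2..3.
After op 2 (insert('n')): buffer="byknnfnnyqnnr" (len 13), cursors c1@5 c2@8 c3@12, authorship ...11.22..33.
After op 3 (delete): buffer="byknfnyqnr" (len 10), cursors c1@4 c2@6 c3@9, authorship ...1.2..3.
After op 4 (insert('f')): buffer="byknffnfyqnfr" (len 13), cursors c1@5 c2@8 c3@12, authorship ...11.22..33.
After op 5 (add_cursor(8)): buffer="byknffnfyqnfr" (len 13), cursors c1@5 c2@8 c4@8 c3@12, authorship ...11.22..33.
Authorship (.=original, N=cursor N): . . . 1 1 . 2 2 . . 3 3 .
Index 6: author = 2

Answer: cursor 2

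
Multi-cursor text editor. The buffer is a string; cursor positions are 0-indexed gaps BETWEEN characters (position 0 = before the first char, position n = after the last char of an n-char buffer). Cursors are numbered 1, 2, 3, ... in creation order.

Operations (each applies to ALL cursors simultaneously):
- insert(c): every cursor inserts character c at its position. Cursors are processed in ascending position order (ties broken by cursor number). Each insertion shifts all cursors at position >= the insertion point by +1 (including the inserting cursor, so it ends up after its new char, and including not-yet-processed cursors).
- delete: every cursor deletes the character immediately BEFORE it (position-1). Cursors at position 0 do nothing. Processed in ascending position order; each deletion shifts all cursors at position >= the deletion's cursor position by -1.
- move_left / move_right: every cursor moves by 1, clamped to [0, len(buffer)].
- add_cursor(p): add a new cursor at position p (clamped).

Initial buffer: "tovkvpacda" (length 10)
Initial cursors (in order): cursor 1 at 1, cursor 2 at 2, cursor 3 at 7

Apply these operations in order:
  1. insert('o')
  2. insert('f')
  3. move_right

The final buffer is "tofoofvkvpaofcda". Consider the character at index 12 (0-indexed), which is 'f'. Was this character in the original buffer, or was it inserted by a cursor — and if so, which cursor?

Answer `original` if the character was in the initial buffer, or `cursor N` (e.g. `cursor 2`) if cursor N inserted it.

Answer: cursor 3

Derivation:
After op 1 (insert('o')): buffer="tooovkvpaocda" (len 13), cursors c1@2 c2@4 c3@10, authorship .1.2.....3...
After op 2 (insert('f')): buffer="tofoofvkvpaofcda" (len 16), cursors c1@3 c2@6 c3@13, authorship .11.22.....33...
After op 3 (move_right): buffer="tofoofvkvpaofcda" (len 16), cursors c1@4 c2@7 c3@14, authorship .11.22.....33...
Authorship (.=original, N=cursor N): . 1 1 . 2 2 . . . . . 3 3 . . .
Index 12: author = 3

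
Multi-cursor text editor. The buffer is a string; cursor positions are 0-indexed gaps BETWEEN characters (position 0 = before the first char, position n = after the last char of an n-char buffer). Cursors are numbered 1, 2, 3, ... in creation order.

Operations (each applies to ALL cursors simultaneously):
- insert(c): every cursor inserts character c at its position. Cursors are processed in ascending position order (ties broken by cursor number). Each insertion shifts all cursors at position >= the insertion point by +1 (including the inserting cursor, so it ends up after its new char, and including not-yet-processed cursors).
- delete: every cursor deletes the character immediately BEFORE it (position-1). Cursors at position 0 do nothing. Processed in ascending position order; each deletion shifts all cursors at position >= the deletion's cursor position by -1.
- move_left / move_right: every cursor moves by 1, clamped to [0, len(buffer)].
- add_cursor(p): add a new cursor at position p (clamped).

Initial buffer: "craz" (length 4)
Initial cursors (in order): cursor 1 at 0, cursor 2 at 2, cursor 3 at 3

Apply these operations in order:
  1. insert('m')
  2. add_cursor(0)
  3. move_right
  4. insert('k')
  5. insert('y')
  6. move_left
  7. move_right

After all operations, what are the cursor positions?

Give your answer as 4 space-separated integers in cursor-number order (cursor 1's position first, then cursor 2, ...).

Answer: 6 11 15 3

Derivation:
After op 1 (insert('m')): buffer="mcrmamz" (len 7), cursors c1@1 c2@4 c3@6, authorship 1..2.3.
After op 2 (add_cursor(0)): buffer="mcrmamz" (len 7), cursors c4@0 c1@1 c2@4 c3@6, authorship 1..2.3.
After op 3 (move_right): buffer="mcrmamz" (len 7), cursors c4@1 c1@2 c2@5 c3@7, authorship 1..2.3.
After op 4 (insert('k')): buffer="mkckrmakmzk" (len 11), cursors c4@2 c1@4 c2@8 c3@11, authorship 14.1.2.23.3
After op 5 (insert('y')): buffer="mkyckyrmakymzky" (len 15), cursors c4@3 c1@6 c2@11 c3@15, authorship 144.11.2.223.33
After op 6 (move_left): buffer="mkyckyrmakymzky" (len 15), cursors c4@2 c1@5 c2@10 c3@14, authorship 144.11.2.223.33
After op 7 (move_right): buffer="mkyckyrmakymzky" (len 15), cursors c4@3 c1@6 c2@11 c3@15, authorship 144.11.2.223.33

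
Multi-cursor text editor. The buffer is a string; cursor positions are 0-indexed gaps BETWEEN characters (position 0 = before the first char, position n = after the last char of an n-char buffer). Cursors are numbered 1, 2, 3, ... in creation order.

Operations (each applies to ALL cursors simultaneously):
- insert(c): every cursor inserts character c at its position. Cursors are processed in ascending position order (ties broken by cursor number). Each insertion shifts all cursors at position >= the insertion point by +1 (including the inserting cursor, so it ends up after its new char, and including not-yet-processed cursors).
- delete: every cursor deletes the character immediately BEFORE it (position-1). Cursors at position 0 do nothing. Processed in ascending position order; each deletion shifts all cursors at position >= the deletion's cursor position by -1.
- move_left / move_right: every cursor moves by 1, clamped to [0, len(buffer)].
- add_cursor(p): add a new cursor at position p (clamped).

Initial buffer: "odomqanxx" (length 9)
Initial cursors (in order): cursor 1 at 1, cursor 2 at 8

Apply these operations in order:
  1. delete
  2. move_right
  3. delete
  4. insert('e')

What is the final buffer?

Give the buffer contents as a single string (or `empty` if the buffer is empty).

After op 1 (delete): buffer="domqanx" (len 7), cursors c1@0 c2@6, authorship .......
After op 2 (move_right): buffer="domqanx" (len 7), cursors c1@1 c2@7, authorship .......
After op 3 (delete): buffer="omqan" (len 5), cursors c1@0 c2@5, authorship .....
After op 4 (insert('e')): buffer="eomqane" (len 7), cursors c1@1 c2@7, authorship 1.....2

Answer: eomqane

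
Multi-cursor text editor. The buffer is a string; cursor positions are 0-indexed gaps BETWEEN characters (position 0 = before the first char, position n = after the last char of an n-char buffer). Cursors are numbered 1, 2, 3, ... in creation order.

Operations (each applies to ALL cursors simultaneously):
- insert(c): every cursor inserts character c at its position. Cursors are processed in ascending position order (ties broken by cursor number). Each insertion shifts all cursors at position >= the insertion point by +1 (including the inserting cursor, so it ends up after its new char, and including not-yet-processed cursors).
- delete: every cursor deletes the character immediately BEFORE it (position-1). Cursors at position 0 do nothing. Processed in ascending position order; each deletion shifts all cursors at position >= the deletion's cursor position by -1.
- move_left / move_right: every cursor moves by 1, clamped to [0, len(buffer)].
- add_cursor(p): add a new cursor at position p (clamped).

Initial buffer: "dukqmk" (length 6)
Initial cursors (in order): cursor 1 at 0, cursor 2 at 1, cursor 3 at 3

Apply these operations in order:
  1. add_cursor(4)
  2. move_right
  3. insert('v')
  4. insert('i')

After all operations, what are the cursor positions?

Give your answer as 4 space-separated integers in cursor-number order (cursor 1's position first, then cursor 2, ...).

After op 1 (add_cursor(4)): buffer="dukqmk" (len 6), cursors c1@0 c2@1 c3@3 c4@4, authorship ......
After op 2 (move_right): buffer="dukqmk" (len 6), cursors c1@1 c2@2 c3@4 c4@5, authorship ......
After op 3 (insert('v')): buffer="dvuvkqvmvk" (len 10), cursors c1@2 c2@4 c3@7 c4@9, authorship .1.2..3.4.
After op 4 (insert('i')): buffer="dviuvikqvimvik" (len 14), cursors c1@3 c2@6 c3@10 c4@13, authorship .11.22..33.44.

Answer: 3 6 10 13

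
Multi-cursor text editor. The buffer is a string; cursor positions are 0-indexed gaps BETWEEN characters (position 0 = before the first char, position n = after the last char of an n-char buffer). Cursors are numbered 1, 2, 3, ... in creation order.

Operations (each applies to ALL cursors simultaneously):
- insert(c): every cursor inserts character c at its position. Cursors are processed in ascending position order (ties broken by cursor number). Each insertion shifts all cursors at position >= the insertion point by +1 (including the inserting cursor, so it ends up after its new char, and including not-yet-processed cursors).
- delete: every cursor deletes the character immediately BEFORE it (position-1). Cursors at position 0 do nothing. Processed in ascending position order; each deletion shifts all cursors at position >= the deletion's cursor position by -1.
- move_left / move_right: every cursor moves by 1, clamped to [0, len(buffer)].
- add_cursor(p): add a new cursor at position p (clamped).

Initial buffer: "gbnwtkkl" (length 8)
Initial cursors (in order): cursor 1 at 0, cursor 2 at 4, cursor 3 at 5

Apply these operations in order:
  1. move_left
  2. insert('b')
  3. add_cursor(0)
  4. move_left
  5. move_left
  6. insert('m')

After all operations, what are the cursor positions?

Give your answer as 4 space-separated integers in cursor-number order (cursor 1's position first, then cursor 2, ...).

After op 1 (move_left): buffer="gbnwtkkl" (len 8), cursors c1@0 c2@3 c3@4, authorship ........
After op 2 (insert('b')): buffer="bgbnbwbtkkl" (len 11), cursors c1@1 c2@5 c3@7, authorship 1...2.3....
After op 3 (add_cursor(0)): buffer="bgbnbwbtkkl" (len 11), cursors c4@0 c1@1 c2@5 c3@7, authorship 1...2.3....
After op 4 (move_left): buffer="bgbnbwbtkkl" (len 11), cursors c1@0 c4@0 c2@4 c3@6, authorship 1...2.3....
After op 5 (move_left): buffer="bgbnbwbtkkl" (len 11), cursors c1@0 c4@0 c2@3 c3@5, authorship 1...2.3....
After op 6 (insert('m')): buffer="mmbgbmnbmwbtkkl" (len 15), cursors c1@2 c4@2 c2@6 c3@9, authorship 141..2.23.3....

Answer: 2 6 9 2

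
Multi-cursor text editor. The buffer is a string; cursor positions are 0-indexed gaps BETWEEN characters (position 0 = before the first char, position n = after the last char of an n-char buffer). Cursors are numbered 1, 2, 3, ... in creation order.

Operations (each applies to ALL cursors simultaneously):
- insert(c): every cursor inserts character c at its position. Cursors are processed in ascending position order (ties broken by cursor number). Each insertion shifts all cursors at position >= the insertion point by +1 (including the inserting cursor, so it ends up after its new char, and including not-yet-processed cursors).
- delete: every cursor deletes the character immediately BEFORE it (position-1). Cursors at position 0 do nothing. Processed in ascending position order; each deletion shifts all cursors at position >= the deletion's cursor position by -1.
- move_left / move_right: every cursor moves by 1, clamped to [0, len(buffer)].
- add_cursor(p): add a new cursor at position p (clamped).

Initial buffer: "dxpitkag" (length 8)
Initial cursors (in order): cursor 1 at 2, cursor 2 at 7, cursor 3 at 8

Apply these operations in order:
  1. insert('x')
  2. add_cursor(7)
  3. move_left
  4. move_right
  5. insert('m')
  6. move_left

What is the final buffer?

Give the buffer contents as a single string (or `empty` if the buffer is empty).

After op 1 (insert('x')): buffer="dxxpitkaxgx" (len 11), cursors c1@3 c2@9 c3@11, authorship ..1.....2.3
After op 2 (add_cursor(7)): buffer="dxxpitkaxgx" (len 11), cursors c1@3 c4@7 c2@9 c3@11, authorship ..1.....2.3
After op 3 (move_left): buffer="dxxpitkaxgx" (len 11), cursors c1@2 c4@6 c2@8 c3@10, authorship ..1.....2.3
After op 4 (move_right): buffer="dxxpitkaxgx" (len 11), cursors c1@3 c4@7 c2@9 c3@11, authorship ..1.....2.3
After op 5 (insert('m')): buffer="dxxmpitkmaxmgxm" (len 15), cursors c1@4 c4@9 c2@12 c3@15, authorship ..11....4.22.33
After op 6 (move_left): buffer="dxxmpitkmaxmgxm" (len 15), cursors c1@3 c4@8 c2@11 c3@14, authorship ..11....4.22.33

Answer: dxxmpitkmaxmgxm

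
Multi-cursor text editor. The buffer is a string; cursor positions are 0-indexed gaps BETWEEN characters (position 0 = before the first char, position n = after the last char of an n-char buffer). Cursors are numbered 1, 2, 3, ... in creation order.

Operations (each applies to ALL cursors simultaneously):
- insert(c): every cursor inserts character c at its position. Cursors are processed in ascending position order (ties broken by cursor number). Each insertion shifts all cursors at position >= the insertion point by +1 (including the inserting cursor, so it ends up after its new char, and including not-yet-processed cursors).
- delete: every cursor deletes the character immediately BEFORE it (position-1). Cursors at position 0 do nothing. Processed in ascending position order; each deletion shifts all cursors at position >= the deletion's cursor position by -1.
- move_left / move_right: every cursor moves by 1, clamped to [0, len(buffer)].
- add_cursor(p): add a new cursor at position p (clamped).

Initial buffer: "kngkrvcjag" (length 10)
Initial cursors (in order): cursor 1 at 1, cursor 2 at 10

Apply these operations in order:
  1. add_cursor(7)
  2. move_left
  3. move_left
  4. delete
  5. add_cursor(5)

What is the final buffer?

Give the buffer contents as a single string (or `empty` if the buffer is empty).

Answer: kngkvcag

Derivation:
After op 1 (add_cursor(7)): buffer="kngkrvcjag" (len 10), cursors c1@1 c3@7 c2@10, authorship ..........
After op 2 (move_left): buffer="kngkrvcjag" (len 10), cursors c1@0 c3@6 c2@9, authorship ..........
After op 3 (move_left): buffer="kngkrvcjag" (len 10), cursors c1@0 c3@5 c2@8, authorship ..........
After op 4 (delete): buffer="kngkvcag" (len 8), cursors c1@0 c3@4 c2@6, authorship ........
After op 5 (add_cursor(5)): buffer="kngkvcag" (len 8), cursors c1@0 c3@4 c4@5 c2@6, authorship ........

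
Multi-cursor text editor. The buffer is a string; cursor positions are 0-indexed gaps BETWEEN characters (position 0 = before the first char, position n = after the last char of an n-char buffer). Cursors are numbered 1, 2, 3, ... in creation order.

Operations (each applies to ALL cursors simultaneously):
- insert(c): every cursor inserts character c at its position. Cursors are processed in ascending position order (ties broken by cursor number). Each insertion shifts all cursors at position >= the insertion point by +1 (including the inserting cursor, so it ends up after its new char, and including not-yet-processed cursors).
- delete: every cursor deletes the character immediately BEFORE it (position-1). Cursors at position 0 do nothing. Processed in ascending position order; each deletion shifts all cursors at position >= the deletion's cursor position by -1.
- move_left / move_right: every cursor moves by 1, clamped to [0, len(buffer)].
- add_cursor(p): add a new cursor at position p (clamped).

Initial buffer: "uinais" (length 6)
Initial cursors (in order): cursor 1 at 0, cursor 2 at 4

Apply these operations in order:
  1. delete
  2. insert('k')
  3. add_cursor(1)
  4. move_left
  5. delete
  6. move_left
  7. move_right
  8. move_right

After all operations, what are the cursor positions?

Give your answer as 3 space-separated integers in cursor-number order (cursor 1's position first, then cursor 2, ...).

Answer: 2 4 2

Derivation:
After op 1 (delete): buffer="uinis" (len 5), cursors c1@0 c2@3, authorship .....
After op 2 (insert('k')): buffer="kuinkis" (len 7), cursors c1@1 c2@5, authorship 1...2..
After op 3 (add_cursor(1)): buffer="kuinkis" (len 7), cursors c1@1 c3@1 c2@5, authorship 1...2..
After op 4 (move_left): buffer="kuinkis" (len 7), cursors c1@0 c3@0 c2@4, authorship 1...2..
After op 5 (delete): buffer="kuikis" (len 6), cursors c1@0 c3@0 c2@3, authorship 1..2..
After op 6 (move_left): buffer="kuikis" (len 6), cursors c1@0 c3@0 c2@2, authorship 1..2..
After op 7 (move_right): buffer="kuikis" (len 6), cursors c1@1 c3@1 c2@3, authorship 1..2..
After op 8 (move_right): buffer="kuikis" (len 6), cursors c1@2 c3@2 c2@4, authorship 1..2..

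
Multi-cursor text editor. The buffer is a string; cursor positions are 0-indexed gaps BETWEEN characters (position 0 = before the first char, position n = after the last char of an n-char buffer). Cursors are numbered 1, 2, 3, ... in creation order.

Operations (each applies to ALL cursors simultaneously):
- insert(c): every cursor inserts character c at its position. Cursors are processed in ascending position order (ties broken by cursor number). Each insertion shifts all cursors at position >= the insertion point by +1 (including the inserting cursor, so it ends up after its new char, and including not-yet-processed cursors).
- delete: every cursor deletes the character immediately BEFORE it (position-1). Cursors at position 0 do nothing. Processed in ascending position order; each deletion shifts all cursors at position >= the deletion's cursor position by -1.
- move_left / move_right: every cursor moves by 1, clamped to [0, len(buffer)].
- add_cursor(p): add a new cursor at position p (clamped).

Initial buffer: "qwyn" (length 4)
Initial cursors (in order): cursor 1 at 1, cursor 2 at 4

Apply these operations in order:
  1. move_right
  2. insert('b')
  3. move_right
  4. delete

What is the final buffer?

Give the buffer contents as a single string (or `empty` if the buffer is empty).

Answer: qwbn

Derivation:
After op 1 (move_right): buffer="qwyn" (len 4), cursors c1@2 c2@4, authorship ....
After op 2 (insert('b')): buffer="qwbynb" (len 6), cursors c1@3 c2@6, authorship ..1..2
After op 3 (move_right): buffer="qwbynb" (len 6), cursors c1@4 c2@6, authorship ..1..2
After op 4 (delete): buffer="qwbn" (len 4), cursors c1@3 c2@4, authorship ..1.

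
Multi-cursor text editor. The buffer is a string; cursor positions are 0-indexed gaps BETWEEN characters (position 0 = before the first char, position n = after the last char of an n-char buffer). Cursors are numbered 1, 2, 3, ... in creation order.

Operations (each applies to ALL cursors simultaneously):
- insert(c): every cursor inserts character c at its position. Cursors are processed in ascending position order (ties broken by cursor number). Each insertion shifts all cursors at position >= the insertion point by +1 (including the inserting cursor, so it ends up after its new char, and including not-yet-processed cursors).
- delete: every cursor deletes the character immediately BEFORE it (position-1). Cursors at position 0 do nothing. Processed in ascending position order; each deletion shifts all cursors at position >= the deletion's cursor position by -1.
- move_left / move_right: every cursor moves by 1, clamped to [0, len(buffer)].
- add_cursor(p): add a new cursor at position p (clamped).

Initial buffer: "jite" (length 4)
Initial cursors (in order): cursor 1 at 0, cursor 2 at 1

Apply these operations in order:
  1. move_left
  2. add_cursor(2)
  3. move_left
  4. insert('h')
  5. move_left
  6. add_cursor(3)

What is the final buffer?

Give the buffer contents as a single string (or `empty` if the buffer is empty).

Answer: hhjhite

Derivation:
After op 1 (move_left): buffer="jite" (len 4), cursors c1@0 c2@0, authorship ....
After op 2 (add_cursor(2)): buffer="jite" (len 4), cursors c1@0 c2@0 c3@2, authorship ....
After op 3 (move_left): buffer="jite" (len 4), cursors c1@0 c2@0 c3@1, authorship ....
After op 4 (insert('h')): buffer="hhjhite" (len 7), cursors c1@2 c2@2 c3@4, authorship 12.3...
After op 5 (move_left): buffer="hhjhite" (len 7), cursors c1@1 c2@1 c3@3, authorship 12.3...
After op 6 (add_cursor(3)): buffer="hhjhite" (len 7), cursors c1@1 c2@1 c3@3 c4@3, authorship 12.3...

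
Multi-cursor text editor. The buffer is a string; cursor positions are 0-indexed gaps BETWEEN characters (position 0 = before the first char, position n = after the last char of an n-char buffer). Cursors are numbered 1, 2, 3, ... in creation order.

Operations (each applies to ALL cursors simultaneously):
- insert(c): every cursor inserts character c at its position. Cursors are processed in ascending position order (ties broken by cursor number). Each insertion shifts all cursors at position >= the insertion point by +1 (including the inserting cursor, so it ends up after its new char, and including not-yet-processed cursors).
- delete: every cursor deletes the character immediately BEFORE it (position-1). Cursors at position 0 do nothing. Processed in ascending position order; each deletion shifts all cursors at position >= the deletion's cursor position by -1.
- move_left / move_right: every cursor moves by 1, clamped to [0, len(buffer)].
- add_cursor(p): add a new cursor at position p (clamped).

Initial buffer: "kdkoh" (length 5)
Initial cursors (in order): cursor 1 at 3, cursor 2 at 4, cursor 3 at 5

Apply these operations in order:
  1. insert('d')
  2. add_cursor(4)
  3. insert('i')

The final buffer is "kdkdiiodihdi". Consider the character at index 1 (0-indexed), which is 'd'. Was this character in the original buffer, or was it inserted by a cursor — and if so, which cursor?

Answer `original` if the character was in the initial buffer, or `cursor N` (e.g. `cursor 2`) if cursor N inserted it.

Answer: original

Derivation:
After op 1 (insert('d')): buffer="kdkdodhd" (len 8), cursors c1@4 c2@6 c3@8, authorship ...1.2.3
After op 2 (add_cursor(4)): buffer="kdkdodhd" (len 8), cursors c1@4 c4@4 c2@6 c3@8, authorship ...1.2.3
After op 3 (insert('i')): buffer="kdkdiiodihdi" (len 12), cursors c1@6 c4@6 c2@9 c3@12, authorship ...114.22.33
Authorship (.=original, N=cursor N): . . . 1 1 4 . 2 2 . 3 3
Index 1: author = original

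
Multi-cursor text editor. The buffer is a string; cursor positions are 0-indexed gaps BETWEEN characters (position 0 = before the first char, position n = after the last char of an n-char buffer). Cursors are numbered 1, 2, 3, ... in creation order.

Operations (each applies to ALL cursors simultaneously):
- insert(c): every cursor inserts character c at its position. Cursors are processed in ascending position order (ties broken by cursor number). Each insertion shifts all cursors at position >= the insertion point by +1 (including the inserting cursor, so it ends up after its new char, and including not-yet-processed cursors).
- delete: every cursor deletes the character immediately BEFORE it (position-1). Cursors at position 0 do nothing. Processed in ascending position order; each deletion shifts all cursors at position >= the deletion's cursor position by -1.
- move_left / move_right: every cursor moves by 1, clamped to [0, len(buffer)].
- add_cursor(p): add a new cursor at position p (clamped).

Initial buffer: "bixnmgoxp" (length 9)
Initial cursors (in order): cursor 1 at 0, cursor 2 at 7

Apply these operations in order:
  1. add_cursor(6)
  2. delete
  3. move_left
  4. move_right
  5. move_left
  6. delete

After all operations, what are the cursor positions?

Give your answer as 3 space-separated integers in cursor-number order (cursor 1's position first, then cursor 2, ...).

After op 1 (add_cursor(6)): buffer="bixnmgoxp" (len 9), cursors c1@0 c3@6 c2@7, authorship .........
After op 2 (delete): buffer="bixnmxp" (len 7), cursors c1@0 c2@5 c3@5, authorship .......
After op 3 (move_left): buffer="bixnmxp" (len 7), cursors c1@0 c2@4 c3@4, authorship .......
After op 4 (move_right): buffer="bixnmxp" (len 7), cursors c1@1 c2@5 c3@5, authorship .......
After op 5 (move_left): buffer="bixnmxp" (len 7), cursors c1@0 c2@4 c3@4, authorship .......
After op 6 (delete): buffer="bimxp" (len 5), cursors c1@0 c2@2 c3@2, authorship .....

Answer: 0 2 2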